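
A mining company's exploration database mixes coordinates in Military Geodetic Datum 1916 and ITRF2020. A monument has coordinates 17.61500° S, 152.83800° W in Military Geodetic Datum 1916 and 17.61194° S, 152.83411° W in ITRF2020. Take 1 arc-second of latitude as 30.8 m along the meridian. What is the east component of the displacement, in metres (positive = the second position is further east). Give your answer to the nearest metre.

ΔE = 411 m

Δφ = -17.61194° − -17.61500° = +0.00306°; Δλ = -152.83411° − -152.83800° = +0.00389°.
1° of latitude = 3600 × 30.80 = 110880 m.
ΔN = Δφ × 110880 = 339.3 m; ΔE = Δλ × 110880 × cos(-17.61500°) = +0.00389 × 110880 × 0.953111 = 411.1 m.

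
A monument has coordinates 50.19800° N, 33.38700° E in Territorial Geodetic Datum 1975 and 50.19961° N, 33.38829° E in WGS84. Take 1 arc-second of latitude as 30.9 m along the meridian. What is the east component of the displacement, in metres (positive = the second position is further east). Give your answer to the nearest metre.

Δφ = 50.19961° − 50.19800° = +0.00161°; Δλ = 33.38829° − 33.38700° = +0.00129°.
1° of latitude = 3600 × 30.90 = 111240 m.
ΔN = Δφ × 111240 = 179.1 m; ΔE = Δλ × 111240 × cos(50.19800°) = +0.00129 × 111240 × 0.640137 = 91.9 m.

ΔE = 92 m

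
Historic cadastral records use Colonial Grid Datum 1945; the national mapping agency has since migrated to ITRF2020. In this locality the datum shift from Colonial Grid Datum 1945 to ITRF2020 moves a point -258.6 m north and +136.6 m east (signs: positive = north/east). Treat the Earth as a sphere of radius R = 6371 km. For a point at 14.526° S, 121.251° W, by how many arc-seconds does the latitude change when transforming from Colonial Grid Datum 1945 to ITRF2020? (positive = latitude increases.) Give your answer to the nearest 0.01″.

Δφ = -8.37″

On a sphere of radius R, 1 rad of latitude = R, so Δφ = ΔN / R = -258.6 / 6371000 = -4.0590e-05 rad = -8.372″.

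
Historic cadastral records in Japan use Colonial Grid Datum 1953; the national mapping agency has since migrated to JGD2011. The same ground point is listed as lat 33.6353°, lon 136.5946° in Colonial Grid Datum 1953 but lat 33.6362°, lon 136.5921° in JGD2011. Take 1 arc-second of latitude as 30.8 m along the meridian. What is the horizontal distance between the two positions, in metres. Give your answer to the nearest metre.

251 m

Δφ = 33.6362° − 33.6353° = +0.0009°; Δλ = 136.5921° − 136.5946° = -0.0025°.
1° of latitude = 3600 × 30.80 = 110880 m.
ΔN = Δφ × 110880 = 99.8 m; ΔE = Δλ × 110880 × cos(33.6353°) = -0.0025 × 110880 × 0.832580 = -230.8 m.
Distance = √(ΔE² + ΔN²) = √((-230.8)² + 99.8²) = 251.4 m.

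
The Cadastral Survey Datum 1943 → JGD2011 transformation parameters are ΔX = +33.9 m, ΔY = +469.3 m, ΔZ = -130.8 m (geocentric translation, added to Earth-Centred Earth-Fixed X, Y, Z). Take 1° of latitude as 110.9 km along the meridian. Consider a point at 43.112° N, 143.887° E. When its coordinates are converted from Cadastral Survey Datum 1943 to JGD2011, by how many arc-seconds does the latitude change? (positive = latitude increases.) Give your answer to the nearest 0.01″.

Δφ = -8.63″

sin φ = 0.683427, cos φ = 0.730019, sin λ = 0.589380, cos λ = -0.807856.
North component: ΔN = −sin φ cos λ·ΔX − sin φ sin λ·ΔY + cos φ·ΔZ = −(0.683427)(-0.807856)(33.9) − (0.683427)(0.589380)(469.3) + (0.730019)(-130.8) = -265.80 m.
1° of latitude spans 110900 m, so Δφ = -265.80 / 110900 × 3600 = -8.628″.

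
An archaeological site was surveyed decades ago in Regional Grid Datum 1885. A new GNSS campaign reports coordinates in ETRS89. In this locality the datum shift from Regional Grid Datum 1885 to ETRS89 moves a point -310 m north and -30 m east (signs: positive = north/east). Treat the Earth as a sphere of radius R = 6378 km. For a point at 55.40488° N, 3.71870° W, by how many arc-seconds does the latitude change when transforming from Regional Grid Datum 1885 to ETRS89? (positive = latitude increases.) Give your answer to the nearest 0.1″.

Δφ = -10.0″

On a sphere of radius R, 1 rad of latitude = R, so Δφ = ΔN / R = -310.0 / 6378000 = -4.8605e-05 rad = -10.025″.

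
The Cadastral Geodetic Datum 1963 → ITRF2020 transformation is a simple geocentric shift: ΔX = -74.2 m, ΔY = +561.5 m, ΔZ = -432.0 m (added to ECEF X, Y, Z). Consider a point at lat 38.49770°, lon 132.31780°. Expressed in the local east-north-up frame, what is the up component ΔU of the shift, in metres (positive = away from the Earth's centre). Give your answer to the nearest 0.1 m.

The local up (radial) axis is (cos φ cos λ, cos φ sin λ, sin φ), giving ΔU = 39.096 + 324.938 − 268.913 = 95.12 m.

ΔU = 95.1 m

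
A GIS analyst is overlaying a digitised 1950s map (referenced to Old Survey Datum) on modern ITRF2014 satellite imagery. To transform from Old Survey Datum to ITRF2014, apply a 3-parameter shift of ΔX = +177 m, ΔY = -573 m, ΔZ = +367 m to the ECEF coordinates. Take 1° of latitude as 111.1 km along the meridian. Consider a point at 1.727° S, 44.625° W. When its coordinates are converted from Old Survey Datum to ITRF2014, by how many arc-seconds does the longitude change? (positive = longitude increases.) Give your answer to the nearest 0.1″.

Δλ = -9.2″

sin φ = -0.030137, cos φ = 0.999546, sin λ = -0.702464, cos λ = 0.711720.
East component: ΔE = −sin λ·ΔX + cos λ·ΔY = −(-0.702464)(177) + (0.711720)(-573) = -283.48 m.
1° of latitude spans 111100 m; at latitude φ, 1° of longitude spans that × cos φ = 111049.5 m, so Δλ = -283.48 / 111049.5 × 3600 = -9.190″.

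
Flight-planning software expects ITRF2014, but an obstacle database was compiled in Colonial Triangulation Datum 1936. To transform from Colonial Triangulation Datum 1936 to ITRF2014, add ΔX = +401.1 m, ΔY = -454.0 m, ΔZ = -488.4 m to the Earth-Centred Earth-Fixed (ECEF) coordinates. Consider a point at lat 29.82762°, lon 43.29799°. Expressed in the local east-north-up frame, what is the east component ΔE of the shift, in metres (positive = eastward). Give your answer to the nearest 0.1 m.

ΔE = -605.5 m

The local east axis at (φ, λ) is (−sin λ, cos λ, 0), so ΔE = −sin(43.29799°)·401.1 + cos(43.29799°)·(-454.0) = -605.49 m.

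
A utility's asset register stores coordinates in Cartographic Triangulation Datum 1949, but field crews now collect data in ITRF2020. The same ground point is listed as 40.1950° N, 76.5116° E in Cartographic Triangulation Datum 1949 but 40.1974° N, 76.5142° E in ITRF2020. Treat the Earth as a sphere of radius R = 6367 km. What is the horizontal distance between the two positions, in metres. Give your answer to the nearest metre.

346 m

Δφ = 40.1974° − 40.1950° = +0.0024°; Δλ = 76.5142° − 76.5116° = +0.0026°.
1° along a meridian = πR/180 = 111125 m.
ΔN = Δφ × 111125 = 266.7 m; ΔE = Δλ × 111125 × cos(40.1950°) = +0.0026 × 111125 × 0.763852 = 220.7 m.
Distance = √(ΔE² + ΔN²) = √(220.7² + 266.7²) = 346.2 m.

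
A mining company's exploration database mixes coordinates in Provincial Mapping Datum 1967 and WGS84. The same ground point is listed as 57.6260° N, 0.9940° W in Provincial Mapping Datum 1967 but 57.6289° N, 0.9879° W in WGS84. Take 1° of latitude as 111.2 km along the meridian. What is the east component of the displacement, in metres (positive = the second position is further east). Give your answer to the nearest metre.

Δφ = 57.6289° − 57.6260° = +0.0029°; Δλ = -0.9879° − -0.9940° = +0.0061°.
ΔN = Δφ × 111200 = 322.5 m; ΔE = Δλ × 111200 × cos(57.6260°) = +0.0061 × 111200 × 0.535444 = 363.2 m.

ΔE = 363 m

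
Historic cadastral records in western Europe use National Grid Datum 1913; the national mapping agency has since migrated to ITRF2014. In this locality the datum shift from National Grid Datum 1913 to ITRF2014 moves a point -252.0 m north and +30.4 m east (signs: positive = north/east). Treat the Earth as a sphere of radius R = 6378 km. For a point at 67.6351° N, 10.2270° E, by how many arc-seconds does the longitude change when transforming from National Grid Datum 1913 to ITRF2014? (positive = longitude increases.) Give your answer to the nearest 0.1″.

At latitude 67.6351°, cos φ = 0.380504.
One radian of longitude at latitude φ spans R cos φ, so Δλ = ΔE / (R cos φ) = 30.4 / (6378000 × 0.380504) = 1.2527e-05 rad = 2.584″.

Δλ = 2.6″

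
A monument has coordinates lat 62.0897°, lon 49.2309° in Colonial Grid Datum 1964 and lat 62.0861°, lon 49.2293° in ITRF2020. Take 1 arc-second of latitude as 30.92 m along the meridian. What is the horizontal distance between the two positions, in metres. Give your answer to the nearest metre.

409 m

Δφ = 62.0861° − 62.0897° = -0.0036°; Δλ = 49.2293° − 49.2309° = -0.0016°.
1° of latitude = 3600 × 30.92 = 111312 m.
ΔN = Δφ × 111312 = -400.7 m; ΔE = Δλ × 111312 × cos(62.0897°) = -0.0016 × 111312 × 0.468089 = -83.4 m.
Distance = √(ΔE² + ΔN²) = √((-83.4)² + (-400.7)²) = 409.3 m.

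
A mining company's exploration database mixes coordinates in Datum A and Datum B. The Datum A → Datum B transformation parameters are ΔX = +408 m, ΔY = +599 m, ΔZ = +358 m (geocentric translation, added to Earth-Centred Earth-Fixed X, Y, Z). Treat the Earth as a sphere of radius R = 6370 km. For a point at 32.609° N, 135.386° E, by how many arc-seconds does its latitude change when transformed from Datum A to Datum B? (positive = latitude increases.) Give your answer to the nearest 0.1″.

Δφ = 7.5″

sin φ = 0.538903, cos φ = 0.842368, sin λ = 0.702327, cos λ = -0.711854.
North component: ΔN = −sin φ cos λ·ΔX − sin φ sin λ·ΔY + cos φ·ΔZ = −(0.538903)(-0.711854)(408) − (0.538903)(0.702327)(599) + (0.842368)(358) = 231.37 m.
1° of latitude spans πR/180 = 111177 m, so Δφ = 231.37 / 111177 × 3600 = 7.492″.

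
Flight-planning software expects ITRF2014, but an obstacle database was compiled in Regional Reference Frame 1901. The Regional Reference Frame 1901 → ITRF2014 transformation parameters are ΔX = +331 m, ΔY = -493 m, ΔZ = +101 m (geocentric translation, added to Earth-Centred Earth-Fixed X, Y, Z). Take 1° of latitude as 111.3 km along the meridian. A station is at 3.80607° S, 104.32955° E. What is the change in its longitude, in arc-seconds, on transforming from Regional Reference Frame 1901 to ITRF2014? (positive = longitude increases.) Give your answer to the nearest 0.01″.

Δλ = -6.44″

sin φ = -0.066380, cos φ = 0.997794, sin λ = 0.968888, cos λ = -0.247499.
East component: ΔE = −sin λ·ΔX + cos λ·ΔY = −(0.968888)(331) + (-0.247499)(-493) = -198.69 m.
1° of latitude spans 111300 m; at latitude φ, 1° of longitude spans that × cos φ = 111054.5 m, so Δλ = -198.69 / 111054.5 × 3600 = -6.441″.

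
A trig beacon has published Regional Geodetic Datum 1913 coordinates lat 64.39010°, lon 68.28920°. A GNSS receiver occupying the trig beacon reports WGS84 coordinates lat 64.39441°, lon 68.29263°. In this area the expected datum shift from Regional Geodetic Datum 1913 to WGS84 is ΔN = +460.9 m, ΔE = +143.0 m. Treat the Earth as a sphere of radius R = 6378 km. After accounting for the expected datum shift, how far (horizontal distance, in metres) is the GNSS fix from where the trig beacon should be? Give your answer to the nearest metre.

29 m

Observed coordinate differences: Δφ = +0.00431°, Δλ = +0.00343°.
Converting to metres (1° lat = 111317 m, cos φ = 0.432242): observed ΔN = 479.8 m, observed ΔE = 165.0 m.
Subtracting the expected shift leaves a residual of 479.8 − (460.9) = 18.9 m north and 165.0 − (143.0) = 22.0 m east.
Residual distance = √(18.9² + 22.0²) = 29.0 m.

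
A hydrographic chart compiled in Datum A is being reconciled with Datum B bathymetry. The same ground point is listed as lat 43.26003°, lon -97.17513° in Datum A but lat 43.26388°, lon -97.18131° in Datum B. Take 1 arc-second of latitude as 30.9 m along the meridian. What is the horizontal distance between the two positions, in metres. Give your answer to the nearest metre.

659 m

Δφ = 43.26388° − 43.26003° = +0.00385°; Δλ = -97.18131° − -97.17513° = -0.00618°.
1° of latitude = 3600 × 30.90 = 111240 m.
ΔN = Δφ × 111240 = 428.3 m; ΔE = Δλ × 111240 × cos(43.26003°) = -0.00618 × 111240 × 0.728251 = -500.6 m.
Distance = √(ΔE² + ΔN²) = √((-500.6)² + 428.3²) = 658.8 m.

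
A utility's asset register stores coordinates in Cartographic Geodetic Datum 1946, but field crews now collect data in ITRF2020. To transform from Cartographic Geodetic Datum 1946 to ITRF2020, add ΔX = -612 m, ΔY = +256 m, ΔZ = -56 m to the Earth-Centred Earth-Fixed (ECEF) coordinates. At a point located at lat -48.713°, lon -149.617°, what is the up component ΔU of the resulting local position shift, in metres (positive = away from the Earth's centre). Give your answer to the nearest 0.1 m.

ΔU = 305.0 m

The local up (radial) axis is (cos φ cos λ, cos φ sin λ, sin φ), giving ΔU = 348.358 − 85.434 + 42.079 = 305.00 m.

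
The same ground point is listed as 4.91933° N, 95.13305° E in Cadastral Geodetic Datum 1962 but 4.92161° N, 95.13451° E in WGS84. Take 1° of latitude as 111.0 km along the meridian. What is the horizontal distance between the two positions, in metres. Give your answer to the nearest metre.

Δφ = 4.92161° − 4.91933° = +0.00228°; Δλ = 95.13451° − 95.13305° = +0.00146°.
ΔN = Δφ × 111000 = 253.1 m; ΔE = Δλ × 111000 × cos(4.91933°) = +0.00146 × 111000 × 0.996316 = 161.5 m.
Distance = √(ΔE² + ΔN²) = √(161.5² + 253.1²) = 300.2 m.

300 m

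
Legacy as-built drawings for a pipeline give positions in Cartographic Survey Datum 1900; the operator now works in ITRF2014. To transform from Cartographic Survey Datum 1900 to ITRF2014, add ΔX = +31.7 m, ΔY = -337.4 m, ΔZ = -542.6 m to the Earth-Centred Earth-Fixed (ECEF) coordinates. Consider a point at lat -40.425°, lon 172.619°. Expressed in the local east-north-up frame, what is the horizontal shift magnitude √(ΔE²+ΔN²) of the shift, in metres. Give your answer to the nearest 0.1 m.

567.7 m

At φ = -40.425°, λ = 172.619°: sin φ = -0.648452, cos φ = 0.761255, sin λ = 0.128467, cos λ = -0.991714.
ΔE = −sin λ·ΔX + cos λ·ΔY = −(0.128467)·(31.7) + (-0.991714)·(-337.4) = 330.53 m.
ΔN = −sin φ cos λ·ΔX − sin φ sin λ·ΔY + cos φ·ΔZ = −(-0.648452)(-0.991714)(31.7) − (-0.648452)(0.128467)(-337.4) + (0.761255)(-542.6) = -461.55 m.
Horizontal magnitude = √(ΔE² + ΔN²) = √(330.53² + (-461.55)²) = 567.70 m.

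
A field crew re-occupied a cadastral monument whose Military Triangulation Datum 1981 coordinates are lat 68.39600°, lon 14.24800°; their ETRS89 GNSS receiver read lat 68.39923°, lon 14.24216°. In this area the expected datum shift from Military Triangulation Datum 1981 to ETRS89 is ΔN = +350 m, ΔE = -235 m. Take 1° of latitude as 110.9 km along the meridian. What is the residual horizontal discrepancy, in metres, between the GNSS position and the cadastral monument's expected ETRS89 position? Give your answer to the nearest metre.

Observed coordinate differences: Δφ = +0.00323°, Δλ = -0.00584°.
Converting to metres (1° lat = 110900 m, cos φ = 0.368189): observed ΔN = 358.2 m, observed ΔE = -238.5 m.
Subtracting the expected shift leaves a residual of 358.2 − (350) = 8.2 m north and -238.5 − (-235) = -3.5 m east.
Residual distance = √(8.2² + (-3.5)²) = 8.9 m.

9 m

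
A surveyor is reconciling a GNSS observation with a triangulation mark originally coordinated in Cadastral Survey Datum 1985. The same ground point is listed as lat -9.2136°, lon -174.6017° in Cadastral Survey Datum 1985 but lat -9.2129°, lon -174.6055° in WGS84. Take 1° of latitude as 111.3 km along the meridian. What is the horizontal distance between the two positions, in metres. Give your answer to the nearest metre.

Δφ = -9.2129° − -9.2136° = +0.0007°; Δλ = -174.6055° − -174.6017° = -0.0038°.
ΔN = Δφ × 111300 = 77.9 m; ΔE = Δλ × 111300 × cos(-9.2136°) = -0.0038 × 111300 × 0.987098 = -417.5 m.
Distance = √(ΔE² + ΔN²) = √((-417.5)² + 77.9²) = 424.7 m.

425 m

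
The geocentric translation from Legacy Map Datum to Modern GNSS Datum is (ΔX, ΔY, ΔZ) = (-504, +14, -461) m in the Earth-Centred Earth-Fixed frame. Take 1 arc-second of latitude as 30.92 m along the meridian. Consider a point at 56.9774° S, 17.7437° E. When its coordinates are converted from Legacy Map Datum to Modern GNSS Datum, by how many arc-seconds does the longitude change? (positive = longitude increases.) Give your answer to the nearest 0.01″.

sin φ = -0.838456, cos φ = 0.544970, sin λ = 0.304760, cos λ = 0.952429.
East component: ΔE = −sin λ·ΔX + cos λ·ΔY = −(0.304760)(-504) + (0.952429)(14) = 166.93 m.
1° of latitude spans 3600 × 30.92 = 111312 m; at latitude φ, 1° of longitude spans that × cos φ = 60661.7 m, so Δλ = 166.93 / 60661.7 × 3600 = 9.907″.

Δλ = 9.91″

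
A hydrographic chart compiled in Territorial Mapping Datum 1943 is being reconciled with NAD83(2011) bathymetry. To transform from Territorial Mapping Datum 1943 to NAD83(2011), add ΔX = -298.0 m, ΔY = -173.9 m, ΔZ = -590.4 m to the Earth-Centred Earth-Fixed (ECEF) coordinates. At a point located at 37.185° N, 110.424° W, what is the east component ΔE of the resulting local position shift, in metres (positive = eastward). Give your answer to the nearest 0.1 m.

The local east axis at (φ, λ) is (−sin λ, cos λ, 0), so ΔE = −sin(-110.424°)·(-298.0) + cos(-110.424°)·(-173.9) = -218.58 m.

ΔE = -218.6 m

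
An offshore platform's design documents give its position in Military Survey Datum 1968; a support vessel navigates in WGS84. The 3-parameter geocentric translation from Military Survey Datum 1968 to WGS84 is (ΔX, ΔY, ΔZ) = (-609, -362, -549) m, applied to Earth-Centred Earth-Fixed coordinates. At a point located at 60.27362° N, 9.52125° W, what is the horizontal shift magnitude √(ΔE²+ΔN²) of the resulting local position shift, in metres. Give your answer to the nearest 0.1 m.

498.5 m

At φ = 60.27362°, λ = -9.52125°: sin φ = 0.868403, cos φ = 0.495859, sin λ = -0.165413, cos λ = 0.986224.
ΔE = −sin λ·ΔX + cos λ·ΔY = −(-0.165413)·(-609) + (0.986224)·(-362) = -457.75 m.
ΔN = −sin φ cos λ·ΔX − sin φ sin λ·ΔY + cos φ·ΔZ = −(0.868403)(0.986224)(-609) − (0.868403)(-0.165413)(-362) + (0.495859)(-549) = 197.35 m.
Horizontal magnitude = √(ΔE² + ΔN²) = √((-457.75)² + 197.35²) = 498.48 m.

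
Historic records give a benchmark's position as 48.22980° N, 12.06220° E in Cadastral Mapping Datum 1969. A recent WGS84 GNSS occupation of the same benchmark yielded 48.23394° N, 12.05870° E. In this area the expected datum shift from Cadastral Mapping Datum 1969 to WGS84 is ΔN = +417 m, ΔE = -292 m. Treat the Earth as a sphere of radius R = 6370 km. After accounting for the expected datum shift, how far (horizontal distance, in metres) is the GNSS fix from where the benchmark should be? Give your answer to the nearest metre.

54 m

Observed coordinate differences: Δφ = +0.00414°, Δλ = -0.00350°.
Converting to metres (1° lat = 111177 m, cos φ = 0.666145): observed ΔN = 460.3 m, observed ΔE = -259.2 m.
Subtracting the expected shift leaves a residual of 460.3 − (417) = 43.3 m north and -259.2 − (-292) = 32.8 m east.
Residual distance = √(43.3² + 32.8²) = 54.3 m.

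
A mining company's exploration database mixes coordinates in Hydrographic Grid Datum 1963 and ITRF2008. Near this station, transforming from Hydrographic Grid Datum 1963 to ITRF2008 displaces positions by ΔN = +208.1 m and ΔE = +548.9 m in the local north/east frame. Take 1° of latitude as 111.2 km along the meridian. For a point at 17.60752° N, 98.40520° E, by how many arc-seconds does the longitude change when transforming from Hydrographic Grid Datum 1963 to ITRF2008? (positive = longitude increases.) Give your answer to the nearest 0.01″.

Δλ = 18.64″

At latitude 17.60752°, cos φ = 0.953151.
1° of longitude at this latitude = 111.2 × cos φ = 105.99 km, so Δλ = 548.9 / 105990.4 = 0.0051788° = 18.644″.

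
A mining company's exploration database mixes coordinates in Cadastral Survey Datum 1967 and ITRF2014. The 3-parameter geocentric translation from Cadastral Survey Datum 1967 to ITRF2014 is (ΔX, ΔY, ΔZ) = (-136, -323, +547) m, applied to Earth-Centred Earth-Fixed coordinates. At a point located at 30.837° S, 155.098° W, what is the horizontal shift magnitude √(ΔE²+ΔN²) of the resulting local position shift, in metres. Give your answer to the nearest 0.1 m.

At φ = -30.837°, λ = -155.098°: sin φ = -0.512597, cos φ = 0.858629, sin λ = -0.421067, cos λ = -0.907029.
ΔE = −sin λ·ΔX + cos λ·ΔY = −(-0.421067)·(-136) + (-0.907029)·(-323) = 235.71 m.
ΔN = −sin φ cos λ·ΔX − sin φ sin λ·ΔY + cos φ·ΔZ = −(-0.512597)(-0.907029)(-136) − (-0.512597)(-0.421067)(-323) + (0.858629)(547) = 602.62 m.
Horizontal magnitude = √(ΔE² + ΔN²) = √(235.71² + 602.62²) = 647.07 m.

647.1 m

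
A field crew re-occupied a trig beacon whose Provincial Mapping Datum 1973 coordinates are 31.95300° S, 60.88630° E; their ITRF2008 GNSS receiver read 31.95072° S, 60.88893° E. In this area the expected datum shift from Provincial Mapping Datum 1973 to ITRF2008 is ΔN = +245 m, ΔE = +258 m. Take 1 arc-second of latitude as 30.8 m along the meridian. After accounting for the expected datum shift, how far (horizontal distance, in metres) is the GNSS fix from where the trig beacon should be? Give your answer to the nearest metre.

Observed coordinate differences: Δφ = +0.00228°, Δλ = +0.00263°.
Converting to metres (1° lat = 110880 m, cos φ = 0.848483): observed ΔN = 252.8 m, observed ΔE = 247.4 m.
Subtracting the expected shift leaves a residual of 252.8 − (245) = 7.8 m north and 247.4 − (258) = -10.6 m east.
Residual distance = √(7.8² + (-10.6)²) = 13.1 m.

13 m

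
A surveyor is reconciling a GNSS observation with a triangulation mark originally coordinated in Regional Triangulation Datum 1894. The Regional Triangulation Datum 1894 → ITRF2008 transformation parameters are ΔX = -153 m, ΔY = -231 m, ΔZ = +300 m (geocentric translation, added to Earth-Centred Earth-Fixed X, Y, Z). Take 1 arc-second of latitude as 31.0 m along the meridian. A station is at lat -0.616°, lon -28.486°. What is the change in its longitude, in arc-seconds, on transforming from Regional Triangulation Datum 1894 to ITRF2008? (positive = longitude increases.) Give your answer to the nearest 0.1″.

Δλ = -8.9″

sin φ = -0.010751, cos φ = 0.999942, sin λ = -0.476944, cos λ = 0.878934.
East component: ΔE = −sin λ·ΔX + cos λ·ΔY = −(-0.476944)(-153) + (0.878934)(-231) = -276.01 m.
1° of latitude spans 3600 × 31.00 = 111600 m; at latitude φ, 1° of longitude spans that × cos φ = 111593.6 m, so Δλ = -276.01 / 111593.6 × 3600 = -8.904″.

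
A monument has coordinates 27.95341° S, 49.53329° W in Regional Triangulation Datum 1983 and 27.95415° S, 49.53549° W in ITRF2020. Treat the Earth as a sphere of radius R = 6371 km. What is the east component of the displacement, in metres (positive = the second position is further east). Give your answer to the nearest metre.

Δφ = -27.95415° − -27.95341° = -0.00074°; Δλ = -49.53549° − -49.53329° = -0.00220°.
1° along a meridian = πR/180 = 111195 m.
ΔN = Δφ × 111195 = -82.3 m; ΔE = Δλ × 111195 × cos(-27.95341°) = -0.00220 × 111195 × 0.883329 = -216.1 m.

ΔE = -216 m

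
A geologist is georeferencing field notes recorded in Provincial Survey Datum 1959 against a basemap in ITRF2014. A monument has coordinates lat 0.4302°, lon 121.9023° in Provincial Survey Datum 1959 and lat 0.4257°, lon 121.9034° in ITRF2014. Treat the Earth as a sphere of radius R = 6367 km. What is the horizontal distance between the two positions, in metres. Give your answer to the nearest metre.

Δφ = 0.4257° − 0.4302° = -0.0045°; Δλ = 121.9034° − 121.9023° = +0.0011°.
1° along a meridian = πR/180 = 111125 m.
ΔN = Δφ × 111125 = -500.1 m; ΔE = Δλ × 111125 × cos(0.4302°) = +0.0011 × 111125 × 0.999972 = 122.2 m.
Distance = √(ΔE² + ΔN²) = √(122.2² + (-500.1)²) = 514.8 m.

515 m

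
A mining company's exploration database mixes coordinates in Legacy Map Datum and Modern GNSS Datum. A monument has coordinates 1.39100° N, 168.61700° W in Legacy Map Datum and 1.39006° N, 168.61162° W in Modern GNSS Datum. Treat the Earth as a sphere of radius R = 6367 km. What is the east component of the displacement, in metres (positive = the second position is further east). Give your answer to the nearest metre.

Δφ = 1.39006° − 1.39100° = -0.00094°; Δλ = -168.61162° − -168.61700° = +0.00538°.
1° along a meridian = πR/180 = 111125 m.
ΔN = Δφ × 111125 = -104.5 m; ΔE = Δλ × 111125 × cos(1.39100°) = +0.00538 × 111125 × 0.999705 = 597.7 m.

ΔE = 598 m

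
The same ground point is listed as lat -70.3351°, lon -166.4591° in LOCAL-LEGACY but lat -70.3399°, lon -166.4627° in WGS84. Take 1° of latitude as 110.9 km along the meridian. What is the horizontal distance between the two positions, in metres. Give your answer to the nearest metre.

549 m

Δφ = -70.3399° − -70.3351° = -0.0048°; Δλ = -166.4627° − -166.4591° = -0.0036°.
ΔN = Δφ × 110900 = -532.3 m; ΔE = Δλ × 110900 × cos(-70.3351°) = -0.0036 × 110900 × 0.336518 = -134.4 m.
Distance = √(ΔE² + ΔN²) = √((-134.4)² + (-532.3)²) = 549.0 m.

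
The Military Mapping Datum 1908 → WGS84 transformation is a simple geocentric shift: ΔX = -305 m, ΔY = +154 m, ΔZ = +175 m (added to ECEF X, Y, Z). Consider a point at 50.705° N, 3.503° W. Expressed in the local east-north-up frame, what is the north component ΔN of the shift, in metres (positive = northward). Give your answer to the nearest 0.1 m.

At φ = 50.705°, λ = -3.503°: sin φ = 0.773895, cos φ = 0.633313, sin λ = -0.061101, cos λ = 0.998132.
ΔN = −sin φ cos λ·ΔX − sin φ sin λ·ΔY + cos φ·ΔZ = −(0.773895)(0.998132)(-305) − (0.773895)(-0.061101)(154) + (0.633313)(175) = 353.71 m.

ΔN = 353.7 m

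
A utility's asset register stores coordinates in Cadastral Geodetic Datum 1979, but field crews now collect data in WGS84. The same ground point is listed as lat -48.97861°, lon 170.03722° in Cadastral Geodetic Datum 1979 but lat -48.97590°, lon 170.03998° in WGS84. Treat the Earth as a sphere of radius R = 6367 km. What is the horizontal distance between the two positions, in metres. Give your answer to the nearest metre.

362 m

Δφ = -48.97590° − -48.97861° = +0.00271°; Δλ = 170.03998° − 170.03722° = +0.00276°.
1° along a meridian = πR/180 = 111125 m.
ΔN = Δφ × 111125 = 301.1 m; ΔE = Δλ × 111125 × cos(-48.97861°) = +0.00276 × 111125 × 0.656341 = 201.3 m.
Distance = √(ΔE² + ΔN²) = √(201.3² + 301.1²) = 362.2 m.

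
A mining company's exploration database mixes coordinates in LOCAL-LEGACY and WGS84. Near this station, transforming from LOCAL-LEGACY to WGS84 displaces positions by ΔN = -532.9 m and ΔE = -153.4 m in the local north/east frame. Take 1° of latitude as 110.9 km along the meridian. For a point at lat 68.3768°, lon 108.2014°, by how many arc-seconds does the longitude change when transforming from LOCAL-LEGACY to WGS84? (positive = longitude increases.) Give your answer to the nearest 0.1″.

Δλ = -13.5″

At latitude 68.3768°, cos φ = 0.368501.
1° of longitude at this latitude = 110.9 × cos φ = 40.87 km, so Δλ = -153.4 / 40866.8 = -0.0037537° = -13.513″.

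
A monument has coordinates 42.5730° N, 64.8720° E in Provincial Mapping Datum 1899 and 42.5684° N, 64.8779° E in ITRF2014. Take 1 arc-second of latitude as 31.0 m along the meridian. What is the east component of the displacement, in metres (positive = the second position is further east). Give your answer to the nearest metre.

Δφ = 42.5684° − 42.5730° = -0.0046°; Δλ = 64.8779° − 64.8720° = +0.0059°.
1° of latitude = 3600 × 31.00 = 111600 m.
ΔN = Δφ × 111600 = -513.4 m; ΔE = Δλ × 111600 × cos(42.5730°) = +0.0059 × 111600 × 0.736416 = 484.9 m.

ΔE = 485 m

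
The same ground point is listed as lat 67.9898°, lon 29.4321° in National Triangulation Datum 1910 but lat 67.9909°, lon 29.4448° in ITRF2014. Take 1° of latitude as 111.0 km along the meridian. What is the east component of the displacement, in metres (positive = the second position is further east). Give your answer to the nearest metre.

ΔE = 528 m

Δφ = 67.9909° − 67.9898° = +0.0011°; Δλ = 29.4448° − 29.4321° = +0.0127°.
ΔN = Δφ × 111000 = 122.1 m; ΔE = Δλ × 111000 × cos(67.9898°) = +0.0127 × 111000 × 0.374772 = 528.3 m.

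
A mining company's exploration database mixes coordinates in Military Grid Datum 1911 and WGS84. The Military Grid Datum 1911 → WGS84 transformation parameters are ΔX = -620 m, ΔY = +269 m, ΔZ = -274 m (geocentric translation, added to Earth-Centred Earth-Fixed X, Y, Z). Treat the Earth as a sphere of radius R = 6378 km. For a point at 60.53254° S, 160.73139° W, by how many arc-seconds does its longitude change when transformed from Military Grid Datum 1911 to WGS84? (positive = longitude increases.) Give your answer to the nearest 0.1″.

Δλ = -30.1″

sin φ = -0.870635, cos φ = 0.491929, sin λ = -0.329997, cos λ = -0.943982.
East component: ΔE = −sin λ·ΔX + cos λ·ΔY = −(-0.329997)(-620) + (-0.943982)(269) = -458.53 m.
1° of latitude spans πR/180 = 111317 m; at latitude φ, 1° of longitude spans that × cos φ = 54760.1 m, so Δλ = -458.53 / 54760.1 × 3600 = -30.144″.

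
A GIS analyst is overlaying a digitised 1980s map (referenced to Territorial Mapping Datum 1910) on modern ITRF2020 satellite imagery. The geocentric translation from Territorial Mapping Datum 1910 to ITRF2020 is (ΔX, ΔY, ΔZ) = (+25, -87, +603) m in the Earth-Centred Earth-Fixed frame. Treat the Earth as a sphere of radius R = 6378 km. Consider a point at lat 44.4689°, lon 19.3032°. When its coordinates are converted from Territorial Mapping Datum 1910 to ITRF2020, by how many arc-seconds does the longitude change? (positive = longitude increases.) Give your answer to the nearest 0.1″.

Δλ = -4.1″

sin φ = 0.700522, cos φ = 0.713631, sin λ = 0.330567, cos λ = 0.943782.
East component: ΔE = −sin λ·ΔX + cos λ·ΔY = −(0.330567)(25) + (0.943782)(-87) = -90.37 m.
1° of latitude spans πR/180 = 111317 m; at latitude φ, 1° of longitude spans that × cos φ = 79439.3 m, so Δλ = -90.37 / 79439.3 × 3600 = -4.096″.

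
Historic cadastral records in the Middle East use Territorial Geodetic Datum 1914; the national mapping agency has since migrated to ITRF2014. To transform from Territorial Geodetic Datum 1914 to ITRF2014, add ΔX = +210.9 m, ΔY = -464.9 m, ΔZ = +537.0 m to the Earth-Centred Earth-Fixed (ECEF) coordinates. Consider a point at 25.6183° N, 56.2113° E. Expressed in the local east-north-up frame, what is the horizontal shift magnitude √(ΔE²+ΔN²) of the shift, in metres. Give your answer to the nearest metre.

At φ = 25.6183°, λ = 56.2113°: sin φ = 0.432374, cos φ = 0.901694, sin λ = 0.831094, cos λ = 0.556132.
ΔE = −sin λ·ΔX + cos λ·ΔY = −(0.831094)·(210.9) + (0.556132)·(-464.9) = -433.82 m.
ΔN = −sin φ cos λ·ΔX − sin φ sin λ·ΔY + cos φ·ΔZ = −(0.432374)(0.556132)(210.9) − (0.432374)(0.831094)(-464.9) + (0.901694)(537.0) = 600.56 m.
Horizontal magnitude = √(ΔE² + ΔN²) = √((-433.82)² + 600.56²) = 740.86 m.

741 m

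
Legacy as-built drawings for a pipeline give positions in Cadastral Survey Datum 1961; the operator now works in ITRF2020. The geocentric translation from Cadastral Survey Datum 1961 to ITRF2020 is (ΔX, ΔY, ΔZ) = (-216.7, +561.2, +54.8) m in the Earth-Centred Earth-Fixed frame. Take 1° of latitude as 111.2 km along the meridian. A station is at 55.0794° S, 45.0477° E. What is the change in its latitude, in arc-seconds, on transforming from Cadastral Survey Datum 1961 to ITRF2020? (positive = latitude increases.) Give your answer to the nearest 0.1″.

Δφ = 7.5″

sin φ = -0.819946, cos φ = 0.572441, sin λ = 0.707695, cos λ = 0.706518.
North component: ΔN = −sin φ cos λ·ΔX − sin φ sin λ·ΔY + cos φ·ΔZ = −(-0.819946)(0.706518)(-216.7) − (-0.819946)(0.707695)(561.2) + (0.572441)(54.8) = 231.48 m.
1° of latitude spans 111200 m, so Δφ = 231.48 / 111200 × 3600 = 7.494″.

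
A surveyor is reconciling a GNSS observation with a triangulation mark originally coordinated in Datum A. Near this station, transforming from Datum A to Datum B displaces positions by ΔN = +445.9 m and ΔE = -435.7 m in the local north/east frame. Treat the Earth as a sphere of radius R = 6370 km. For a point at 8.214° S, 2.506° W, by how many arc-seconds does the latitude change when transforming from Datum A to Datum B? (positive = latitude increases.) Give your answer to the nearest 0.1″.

On a sphere of radius R, 1 rad of latitude = R, so Δφ = ΔN / R = 445.9 / 6370000 = 7.0000e-05 rad = 14.439″.

Δφ = 14.4″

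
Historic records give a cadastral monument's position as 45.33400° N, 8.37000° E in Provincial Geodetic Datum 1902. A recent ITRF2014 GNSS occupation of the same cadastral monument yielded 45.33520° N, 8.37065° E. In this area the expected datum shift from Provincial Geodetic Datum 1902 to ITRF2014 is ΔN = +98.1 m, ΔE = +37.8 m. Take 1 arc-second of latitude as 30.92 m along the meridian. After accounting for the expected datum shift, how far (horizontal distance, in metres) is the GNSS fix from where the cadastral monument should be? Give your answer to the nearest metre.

38 m

Observed coordinate differences: Δφ = +0.00120°, Δλ = +0.00065°.
Converting to metres (1° lat = 111312 m, cos φ = 0.702973): observed ΔN = 133.6 m, observed ΔE = 50.9 m.
Subtracting the expected shift leaves a residual of 133.6 − (98.1) = 35.5 m north and 50.9 − (37.8) = 13.1 m east.
Residual distance = √(35.5² + 13.1²) = 37.8 m.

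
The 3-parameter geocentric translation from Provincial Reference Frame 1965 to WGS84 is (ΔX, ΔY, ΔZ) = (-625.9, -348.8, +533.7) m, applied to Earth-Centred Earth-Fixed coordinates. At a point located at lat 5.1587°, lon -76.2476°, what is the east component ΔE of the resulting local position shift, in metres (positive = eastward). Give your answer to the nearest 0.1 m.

At φ = 5.1587°, λ = -76.2476°: sin φ = 0.089915, cos φ = 0.995949, sin λ = -0.971332, cos λ = 0.237727.
ΔE = −sin λ·ΔX + cos λ·ΔY = −(-0.971332)·(-625.9) + (0.237727)·(-348.8) = -690.88 m.

ΔE = -690.9 m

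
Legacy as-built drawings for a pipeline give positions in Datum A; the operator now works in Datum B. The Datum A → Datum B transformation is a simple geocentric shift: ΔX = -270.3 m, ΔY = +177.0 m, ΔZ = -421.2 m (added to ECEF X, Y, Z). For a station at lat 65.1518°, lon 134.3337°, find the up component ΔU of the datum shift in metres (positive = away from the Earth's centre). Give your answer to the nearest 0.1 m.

At φ = 65.1518°, λ = 134.3337°: sin φ = 0.907424, cos φ = 0.420216, sin λ = 0.715282, cos λ = -0.698836.
ΔU = cos φ cos λ·ΔX + cos φ sin λ·ΔY + sin φ·ΔZ = (0.420216)(-0.698836)(-270.3) + (0.420216)(0.715282)(177.0) + (0.907424)(-421.2) = -249.63 m.

ΔU = -249.6 m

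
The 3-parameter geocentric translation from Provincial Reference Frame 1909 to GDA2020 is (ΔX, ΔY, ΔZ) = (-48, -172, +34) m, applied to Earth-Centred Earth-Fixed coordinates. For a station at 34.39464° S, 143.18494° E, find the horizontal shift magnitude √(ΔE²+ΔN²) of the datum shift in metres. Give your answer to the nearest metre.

167 m

At φ = -34.39464°, λ = 143.18494°: sin φ = -0.564890, cos φ = 0.825166, sin λ = 0.599234, cos λ = -0.800574.
ΔE = −sin λ·ΔX + cos λ·ΔY = −(0.599234)·(-48) + (-0.800574)·(-172) = 166.46 m.
ΔN = −sin φ cos λ·ΔX − sin φ sin λ·ΔY + cos φ·ΔZ = −(-0.564890)(-0.800574)(-48) − (-0.564890)(0.599234)(-172) + (0.825166)(34) = -8.46 m.
Horizontal magnitude = √(ΔE² + ΔN²) = √(166.46² + (-8.46)²) = 166.68 m.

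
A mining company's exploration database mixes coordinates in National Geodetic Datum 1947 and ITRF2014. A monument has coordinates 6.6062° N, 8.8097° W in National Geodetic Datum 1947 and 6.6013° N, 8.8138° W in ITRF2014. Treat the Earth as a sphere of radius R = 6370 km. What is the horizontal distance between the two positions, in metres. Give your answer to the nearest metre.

Δφ = 6.6013° − 6.6062° = -0.0049°; Δλ = -8.8138° − -8.8097° = -0.0041°.
1° along a meridian = πR/180 = 111177 m.
ΔN = Δφ × 111177 = -544.8 m; ΔE = Δλ × 111177 × cos(6.6062°) = -0.0041 × 111177 × 0.993360 = -452.8 m.
Distance = √(ΔE² + ΔN²) = √((-452.8)² + (-544.8)²) = 708.4 m.

708 m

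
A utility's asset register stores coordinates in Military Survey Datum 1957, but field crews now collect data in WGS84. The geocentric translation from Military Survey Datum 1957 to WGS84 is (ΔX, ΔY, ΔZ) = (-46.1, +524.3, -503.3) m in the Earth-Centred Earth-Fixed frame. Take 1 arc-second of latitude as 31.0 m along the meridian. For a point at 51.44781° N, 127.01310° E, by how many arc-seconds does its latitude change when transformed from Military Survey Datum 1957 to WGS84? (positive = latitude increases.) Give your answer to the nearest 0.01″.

sin φ = 0.782041, cos φ = 0.623227, sin λ = 0.798498, cos λ = -0.601998.
North component: ΔN = −sin φ cos λ·ΔX − sin φ sin λ·ΔY + cos φ·ΔZ = −(0.782041)(-0.601998)(-46.1) − (0.782041)(0.798498)(524.3) + (0.623227)(-503.3) = -662.78 m.
1° of latitude spans 3600 × 31.00 = 111600 m, so Δφ = -662.78 / 111600 × 3600 = -21.380″.

Δφ = -21.38″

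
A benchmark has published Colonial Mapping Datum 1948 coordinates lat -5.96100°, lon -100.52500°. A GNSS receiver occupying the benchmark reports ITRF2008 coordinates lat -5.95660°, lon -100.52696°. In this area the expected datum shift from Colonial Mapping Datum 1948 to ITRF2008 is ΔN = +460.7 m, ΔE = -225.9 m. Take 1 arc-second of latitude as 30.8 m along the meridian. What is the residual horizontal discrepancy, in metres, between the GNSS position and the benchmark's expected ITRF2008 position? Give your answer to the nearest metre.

Observed coordinate differences: Δφ = +0.00440°, Δλ = -0.00196°.
Converting to metres (1° lat = 110880 m, cos φ = 0.994593): observed ΔN = 487.9 m, observed ΔE = -216.1 m.
Subtracting the expected shift leaves a residual of 487.9 − (460.7) = 27.2 m north and -216.1 − (-225.9) = 9.8 m east.
Residual distance = √(27.2² + 9.8²) = 28.9 m.

29 m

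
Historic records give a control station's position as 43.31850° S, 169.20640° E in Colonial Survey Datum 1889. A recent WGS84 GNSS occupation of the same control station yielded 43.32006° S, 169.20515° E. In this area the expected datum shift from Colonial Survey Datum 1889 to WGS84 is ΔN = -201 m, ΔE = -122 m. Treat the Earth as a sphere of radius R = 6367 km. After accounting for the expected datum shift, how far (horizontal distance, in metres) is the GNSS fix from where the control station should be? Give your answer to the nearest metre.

Observed coordinate differences: Δφ = -0.00156°, Δλ = -0.00125°.
Converting to metres (1° lat = 111125 m, cos φ = 0.727551): observed ΔN = -173.4 m, observed ΔE = -101.1 m.
Subtracting the expected shift leaves a residual of -173.4 − (-201) = 27.6 m north and -101.1 − (-122) = 20.9 m east.
Residual distance = √(27.6² + 20.9²) = 34.7 m.

35 m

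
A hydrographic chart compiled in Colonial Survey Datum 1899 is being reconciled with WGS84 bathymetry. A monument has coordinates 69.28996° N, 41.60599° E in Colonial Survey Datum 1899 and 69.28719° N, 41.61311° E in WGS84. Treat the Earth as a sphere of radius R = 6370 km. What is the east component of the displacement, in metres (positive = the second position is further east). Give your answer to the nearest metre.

Δφ = 69.28719° − 69.28996° = -0.00277°; Δλ = 41.61311° − 41.60599° = +0.00712°.
1° along a meridian = πR/180 = 111177 m.
ΔN = Δφ × 111177 = -308.0 m; ΔE = Δλ × 111177 × cos(69.28996°) = +0.00712 × 111177 × 0.353639 = 279.9 m.

ΔE = 280 m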